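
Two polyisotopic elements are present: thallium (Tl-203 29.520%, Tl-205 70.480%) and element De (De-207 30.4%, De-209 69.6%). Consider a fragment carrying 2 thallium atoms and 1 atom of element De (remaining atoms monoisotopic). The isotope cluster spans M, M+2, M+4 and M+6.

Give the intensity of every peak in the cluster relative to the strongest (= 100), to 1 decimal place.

Thallium pattern (n=2): 0.08714304 : 0.41611392 : 0.49674304
Element De pattern (n=1): 0.3040 : 0.6960
Convolve the two distributions (both contribute in 2-u steps):
  M: 0.08714304×0.3040 = 0.026491
  M+2: 0.08714304×0.6960 + 0.41611392×0.3040 = 0.187150
  M+4: 0.41611392×0.6960 + 0.49674304×0.3040 = 0.440625
  M+6: 0.49674304×0.6960 = 0.345733
Scale to base peak (0.440625) = 100: 6.0 : 42.5 : 100.0 : 78.5

6.0 : 42.5 : 100.0 : 78.5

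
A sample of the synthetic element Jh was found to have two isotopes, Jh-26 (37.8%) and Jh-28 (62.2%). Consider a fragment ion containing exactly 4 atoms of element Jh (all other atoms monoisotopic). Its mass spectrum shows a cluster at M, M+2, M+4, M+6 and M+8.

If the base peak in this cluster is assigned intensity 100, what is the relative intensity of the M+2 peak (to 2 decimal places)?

36.93

Term probabilities: M 0.0204, M+2 0.1344, M+4 0.3317, M+6 0.3639, M+8 0.1497. Base peak = M+6.
P(M+6) = C(4,3) × 0.378^1 × 0.622^3 = 4 × 0.3780 × 0.24064185 = 0.363850 (base)
P(M+2) = C(4,1) × 0.378^3 × 0.622^1 = 4 × 0.05401015 × 0.6220 = 0.134377
Relative intensity = 0.134377 / 0.363850 × 100 = 36.93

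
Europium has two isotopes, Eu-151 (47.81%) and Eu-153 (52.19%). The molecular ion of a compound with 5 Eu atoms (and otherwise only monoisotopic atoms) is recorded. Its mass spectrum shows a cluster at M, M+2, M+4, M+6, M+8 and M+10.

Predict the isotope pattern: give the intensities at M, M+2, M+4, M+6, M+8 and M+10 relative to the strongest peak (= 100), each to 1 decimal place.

7.7 : 42.0 : 91.6 : 100.0 : 54.6 : 11.9

Each Eu atom is independently Eu-151 (p = 0.4781) or Eu-153 (q = 0.5219); the cluster is the binomial expansion (p + q)^5.
P(M) = 0.4781^5 = 0.024980
P(M+2) = 5 × 0.4781^4 × 0.5219^1 = 0.136343
P(M+4) = 10 × 0.4781^3 × 0.5219^2 = 0.297667
P(M+6) = 10 × 0.4781^2 × 0.5219^3 = 0.324937
P(M+8) = 5 × 0.4781^1 × 0.5219^4 = 0.177353
P(M+10) = 0.5219^5 = 0.038720
The M+6 peak is largest (0.324937); scaling to 100 gives 7.7 : 42.0 : 91.6 : 100.0 : 54.6 : 11.9.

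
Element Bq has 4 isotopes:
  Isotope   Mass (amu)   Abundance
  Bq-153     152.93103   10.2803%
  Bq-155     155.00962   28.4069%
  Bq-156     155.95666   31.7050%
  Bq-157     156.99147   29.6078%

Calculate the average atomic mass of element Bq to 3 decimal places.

155.683 amu

The abundance-weighted mean is 0.102803 × 152.93103 + 0.284069 × 155.00962 + 0.317050 × 155.95666 + 0.296078 × 156.99147
= 15.721769 + 44.033428 + 49.446059 + 46.481720 = 155.682976 amu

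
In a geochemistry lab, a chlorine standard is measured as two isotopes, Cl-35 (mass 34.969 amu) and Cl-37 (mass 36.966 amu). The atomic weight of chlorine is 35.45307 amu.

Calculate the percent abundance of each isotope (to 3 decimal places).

Let x be the fractional abundance of Cl-35; then Cl-37 has abundance 1 − x.
34.969·x + 36.966·(1 − x) = 35.45307
(34.969 − 36.966)·x = 35.45307 − 36.966
x = -1.51293 / -1.997 = 0.75760 → 75.760% Cl-35, 24.240% Cl-37.

Cl-35: 75.760%, Cl-37: 24.240%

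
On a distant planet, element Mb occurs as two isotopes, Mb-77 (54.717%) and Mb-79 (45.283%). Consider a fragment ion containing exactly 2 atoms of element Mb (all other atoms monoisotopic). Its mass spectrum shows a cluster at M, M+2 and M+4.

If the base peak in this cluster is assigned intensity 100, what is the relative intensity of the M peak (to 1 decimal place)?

60.4

Binomial terms of (0.54717 + 0.45283)^2: M 0.2994, M+2 0.4955, M+4 0.2051 → M+2 is the base peak.
P(M+2) = C(2,1) × 0.54717^1 × 0.45283^1 = 2 × 0.54717 × 0.45283 = 0.495550 (base)
P(M) = C(2,0) × 0.54717^2 × 0.45283^0 = 1 × 0.29939501 × 1.0000 = 0.299395
Relative intensity = 0.299395 / 0.495550 × 100 = 60.4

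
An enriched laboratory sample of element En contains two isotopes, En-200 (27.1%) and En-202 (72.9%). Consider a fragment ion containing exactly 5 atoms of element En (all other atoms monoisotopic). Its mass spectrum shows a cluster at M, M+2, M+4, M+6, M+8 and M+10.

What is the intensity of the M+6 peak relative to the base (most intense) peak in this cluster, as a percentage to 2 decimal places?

74.35%

(0.271 + 0.729)^5 gives M 0.0015, M+2 0.0197, M+4 0.1058, M+6 0.2845, M+8 0.3827, M+10 0.2059; the largest is M+8.
P(M+8) = C(5,4) × 0.271^1 × 0.729^4 = 5 × 0.2710 × 0.28242954 = 0.382692 (base)
P(M+6) = C(5,3) × 0.271^2 × 0.729^3 = 10 × 0.073441 × 0.38742049 = 0.284525
Relative intensity = 0.284525 / 0.382692 × 100 = 74.35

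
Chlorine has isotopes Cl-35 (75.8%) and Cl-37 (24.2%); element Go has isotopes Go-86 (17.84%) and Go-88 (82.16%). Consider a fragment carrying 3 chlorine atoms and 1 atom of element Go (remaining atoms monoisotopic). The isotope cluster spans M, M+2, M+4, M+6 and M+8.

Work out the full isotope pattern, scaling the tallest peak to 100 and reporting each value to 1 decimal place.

Chlorine pattern (n=3): 0.43551951 : 0.41713346 : 0.13317454 : 0.01417249
Element Go pattern (n=1): 0.1784 : 0.8216
Convolve the two distributions (both contribute in 2-u steps):
  M: 0.43551951×0.1784 = 0.077697
  M+2: 0.43551951×0.8216 + 0.41713346×0.1784 = 0.432239
  M+4: 0.41713346×0.8216 + 0.13317454×0.1784 = 0.366475
  M+6: 0.13317454×0.8216 + 0.01417249×0.1784 = 0.111945
  M+8: 0.01417249×0.8216 = 0.011644
Scale to base peak (0.432239) = 100: 18.0 : 100.0 : 84.8 : 25.9 : 2.7

18.0 : 100.0 : 84.8 : 25.9 : 2.7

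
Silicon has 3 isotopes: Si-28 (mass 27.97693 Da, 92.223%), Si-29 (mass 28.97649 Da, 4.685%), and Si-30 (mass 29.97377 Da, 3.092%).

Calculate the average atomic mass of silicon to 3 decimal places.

28.086 Da

Average mass = Σ (abundance × isotope mass) = 0.92223 × 27.97693 + 0.04685 × 28.97649 + 0.03092 × 29.97377
= 25.801164 + 1.357549 + 0.926789 = 28.085502 Da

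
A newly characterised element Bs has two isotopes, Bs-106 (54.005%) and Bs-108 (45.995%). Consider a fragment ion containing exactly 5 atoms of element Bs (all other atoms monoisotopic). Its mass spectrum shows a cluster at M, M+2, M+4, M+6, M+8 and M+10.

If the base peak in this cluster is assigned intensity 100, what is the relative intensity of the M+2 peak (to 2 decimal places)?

58.71

Term probabilities: M 0.0459, M+2 0.1956, M+4 0.3332, M+6 0.2838, M+8 0.1208, M+10 0.0206. Base peak = M+4.
P(M+4) = C(5,2) × 0.54005^3 × 0.45995^2 = 10 × 0.15750774 × 0.211554 = 0.333214 (base)
P(M+2) = C(5,1) × 0.54005^4 × 0.45995^1 = 5 × 0.08506206 × 0.45995 = 0.195621
Relative intensity = 0.195621 / 0.333214 × 100 = 58.71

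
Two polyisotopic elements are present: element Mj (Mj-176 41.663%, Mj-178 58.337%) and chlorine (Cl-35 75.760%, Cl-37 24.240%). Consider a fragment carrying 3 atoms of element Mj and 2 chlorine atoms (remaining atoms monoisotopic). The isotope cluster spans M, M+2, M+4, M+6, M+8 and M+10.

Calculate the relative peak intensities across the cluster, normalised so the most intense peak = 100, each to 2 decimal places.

Element Mj pattern (n=3): 0.07231887 : 0.30378507 : 0.42536326 : 0.1985328
Chlorine pattern (n=2): 0.57395776 : 0.36728448 : 0.05875776
Convolve the two distributions (both contribute in 2-u steps):
  M: 0.07231887×0.57395776 = 0.041508
  M+2: 0.07231887×0.36728448 + 0.30378507×0.57395776 = 0.200921
  M+4: 0.07231887×0.05875776 + 0.30378507×0.36728448 + 0.42536326×0.57395776 = 0.359965
  M+6: 0.30378507×0.05875776 + 0.42536326×0.36728448 + 0.1985328×0.57395776 = 0.288028
  M+8: 0.42536326×0.05875776 + 0.1985328×0.36728448 = 0.097911
  M+10: 0.1985328×0.05875776 = 0.011665
Scale to base peak (0.359965) = 100: 11.53 : 55.82 : 100.00 : 80.02 : 27.20 : 3.24

11.53 : 55.82 : 100.00 : 80.02 : 27.20 : 3.24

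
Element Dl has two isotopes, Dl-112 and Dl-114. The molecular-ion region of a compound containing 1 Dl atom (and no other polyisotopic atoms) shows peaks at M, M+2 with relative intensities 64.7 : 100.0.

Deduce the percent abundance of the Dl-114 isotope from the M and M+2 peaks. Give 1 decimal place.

60.7%

Write p for the Dl-112 fraction. I(M+2)/I(M) = [C(1,1)·p^0·(1−p)] / p^1 = 1·(1−p)/p = 100.0/64.7 = 1.5456
(1−p)/p = 1.5456/1 = 1.5456  ⇒  p = 1/(1 + 1.5456) = 0.3928
Dl-112: 39.3%, Dl-114: 60.7%.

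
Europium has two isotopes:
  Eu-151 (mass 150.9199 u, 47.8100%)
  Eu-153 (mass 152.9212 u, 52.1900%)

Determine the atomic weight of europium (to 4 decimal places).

151.9644 u

The abundance-weighted mean is 0.478100 × 150.9199 + 0.521900 × 152.9212
= 72.15480 + 79.80957 = 151.96437 u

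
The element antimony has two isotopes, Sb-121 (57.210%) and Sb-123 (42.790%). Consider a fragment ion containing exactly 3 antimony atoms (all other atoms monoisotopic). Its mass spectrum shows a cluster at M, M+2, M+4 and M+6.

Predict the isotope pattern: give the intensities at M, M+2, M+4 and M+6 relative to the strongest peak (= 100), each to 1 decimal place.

44.6 : 100.0 : 74.8 : 18.6

Each Sb atom is independently Sb-121 (p = 0.57210) or Sb-123 (q = 0.42790); the cluster is the binomial expansion (p + q)^3.
P(M) = 0.57210^3 = 0.187247
P(M+2) = 3 × 0.57210^2 × 0.42790^1 = 0.420153
P(M+4) = 3 × 0.57210^1 × 0.42790^2 = 0.314252
P(M+6) = 0.42790^3 = 0.078348
The M+2 peak is largest (0.420153); scaling to 100 gives 44.6 : 100.0 : 74.8 : 18.6.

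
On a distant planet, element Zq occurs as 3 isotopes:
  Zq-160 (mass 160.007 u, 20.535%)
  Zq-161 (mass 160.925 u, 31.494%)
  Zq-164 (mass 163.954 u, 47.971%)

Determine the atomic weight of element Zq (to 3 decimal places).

Weight each isotope mass by its fractional abundance: 0.20535 × 160.007 + 0.31494 × 160.925 + 0.47971 × 163.954
= 32.8574 + 50.6817 + 78.6504 = 162.1895 u

162.190 u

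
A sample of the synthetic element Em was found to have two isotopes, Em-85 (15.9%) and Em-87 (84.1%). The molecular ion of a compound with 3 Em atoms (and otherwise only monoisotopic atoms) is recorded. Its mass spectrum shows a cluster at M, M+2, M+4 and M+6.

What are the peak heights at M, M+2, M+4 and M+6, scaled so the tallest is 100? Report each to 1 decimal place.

0.7 : 10.7 : 56.7 : 100.0

Expanding (0.159 + 0.841)^3:
P(M) = 0.159^3 = 0.004020
P(M+2) = 3 × 0.159^2 × 0.841^1 = 0.063784
P(M+4) = 3 × 0.159^1 × 0.841^2 = 0.337373
P(M+6) = 0.841^3 = 0.594823
The M+6 peak is largest (0.594823); scaling to 100 gives 0.7 : 10.7 : 56.7 : 100.0.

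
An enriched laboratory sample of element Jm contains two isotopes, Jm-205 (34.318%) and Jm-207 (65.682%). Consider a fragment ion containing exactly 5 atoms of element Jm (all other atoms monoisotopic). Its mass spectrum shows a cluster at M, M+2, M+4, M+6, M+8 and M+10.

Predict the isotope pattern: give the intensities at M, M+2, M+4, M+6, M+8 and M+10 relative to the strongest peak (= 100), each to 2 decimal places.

1.43 : 13.65 : 52.25 : 100.00 : 95.70 : 36.63

The 5 Jm atoms are independent, so intensities follow the terms of (0.34318 + 0.65682)^5.
P(M) = 0.34318^5 = 0.004760
P(M+2) = 5 × 0.34318^4 × 0.65682^1 = 0.045552
P(M+4) = 10 × 0.34318^3 × 0.65682^2 = 0.174365
P(M+6) = 10 × 0.34318^2 × 0.65682^3 = 0.333721
P(M+8) = 5 × 0.34318^1 × 0.65682^4 = 0.319358
P(M+10) = 0.65682^5 = 0.122245
The M+6 peak is largest (0.333721); scaling to 100 gives 1.43 : 13.65 : 52.25 : 100.00 : 95.70 : 36.63.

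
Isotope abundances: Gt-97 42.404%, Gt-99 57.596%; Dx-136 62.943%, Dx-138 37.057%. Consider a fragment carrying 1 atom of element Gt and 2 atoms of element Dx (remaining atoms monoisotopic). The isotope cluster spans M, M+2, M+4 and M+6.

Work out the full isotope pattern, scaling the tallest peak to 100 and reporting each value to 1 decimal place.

Element Gt pattern (n=1): 0.42404 : 0.57596
Element Dx pattern (n=2): 0.39618212 : 0.46649575 : 0.13732212
Convolve the two distributions (both contribute in 2-u steps):
  M: 0.42404×0.39618212 = 0.167997
  M+2: 0.42404×0.46649575 + 0.57596×0.39618212 = 0.425998
  M+4: 0.42404×0.13732212 + 0.57596×0.46649575 = 0.326913
  M+6: 0.57596×0.13732212 = 0.079092
Scale to base peak (0.425998) = 100: 39.4 : 100.0 : 76.7 : 18.6

39.4 : 100.0 : 76.7 : 18.6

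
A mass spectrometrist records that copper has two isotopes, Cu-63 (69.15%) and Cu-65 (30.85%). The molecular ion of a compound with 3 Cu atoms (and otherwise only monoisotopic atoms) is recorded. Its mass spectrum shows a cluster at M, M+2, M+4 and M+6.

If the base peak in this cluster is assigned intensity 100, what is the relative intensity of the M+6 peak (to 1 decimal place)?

Binomial terms of (0.6915 + 0.3085)^3: M 0.3307, M+2 0.4425, M+4 0.1974, M+6 0.0294 → M+2 is the base peak.
P(M+2) = C(3,1) × 0.6915^2 × 0.3085^1 = 3 × 0.47817225 × 0.3085 = 0.442548 (base)
P(M+6) = C(3,3) × 0.6915^0 × 0.3085^3 = 1 × 1.0000 × 0.02936064 = 0.029361
Relative intensity = 0.029361 / 0.442548 × 100 = 6.6

6.6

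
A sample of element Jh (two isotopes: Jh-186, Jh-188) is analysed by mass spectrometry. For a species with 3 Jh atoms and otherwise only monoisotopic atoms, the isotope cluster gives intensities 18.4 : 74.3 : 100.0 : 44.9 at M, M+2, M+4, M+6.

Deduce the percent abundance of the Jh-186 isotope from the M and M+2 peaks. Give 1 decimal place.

Write p for the Jh-186 fraction. I(M+2)/I(M) = [C(3,1)·p^2·(1−p)] / p^3 = 3·(1−p)/p = 74.3/18.4 = 4.0380
(1−p)/p = 4.0380/3 = 1.3460  ⇒  p = 1/(1 + 1.3460) = 0.4263
Jh-186: 42.6%, Jh-188: 57.4%.

42.6%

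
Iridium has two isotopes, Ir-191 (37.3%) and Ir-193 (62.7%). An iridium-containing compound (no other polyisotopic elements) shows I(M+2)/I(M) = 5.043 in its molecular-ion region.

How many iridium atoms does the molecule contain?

3

The M+2/M ratio from n Ir atoms is n · q/p = n · 0.627/0.373.
n = 5.043 × 0.373/0.627 = 3.00 ≈ 3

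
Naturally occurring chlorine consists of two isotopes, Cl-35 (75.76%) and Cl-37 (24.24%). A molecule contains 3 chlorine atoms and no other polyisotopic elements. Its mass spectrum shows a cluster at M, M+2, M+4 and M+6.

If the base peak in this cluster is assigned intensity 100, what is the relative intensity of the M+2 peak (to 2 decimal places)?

(0.7576 + 0.2424)^3 gives M 0.4348, M+2 0.4174, M+4 0.1335, M+6 0.0142; the largest is M.
P(M) = C(3,0) × 0.7576^3 × 0.2424^0 = 1 × 0.4348304 × 1.0000 = 0.434830 (base)
P(M+2) = C(3,1) × 0.7576^2 × 0.2424^1 = 3 × 0.57395776 × 0.2424 = 0.417382
Relative intensity = 0.417382 / 0.434830 × 100 = 95.99

95.99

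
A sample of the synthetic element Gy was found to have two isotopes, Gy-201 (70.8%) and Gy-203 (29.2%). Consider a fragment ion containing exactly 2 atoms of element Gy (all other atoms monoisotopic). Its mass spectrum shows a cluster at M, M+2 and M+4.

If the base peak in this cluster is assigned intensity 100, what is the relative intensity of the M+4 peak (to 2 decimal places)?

Term probabilities: M 0.5013, M+2 0.4135, M+4 0.0853. Base peak = M.
P(M) = C(2,0) × 0.708^2 × 0.292^0 = 1 × 0.501264 × 1.0000 = 0.501264 (base)
P(M+4) = C(2,2) × 0.708^0 × 0.292^2 = 1 × 1.0000 × 0.085264 = 0.085264
Relative intensity = 0.085264 / 0.501264 × 100 = 17.01

17.01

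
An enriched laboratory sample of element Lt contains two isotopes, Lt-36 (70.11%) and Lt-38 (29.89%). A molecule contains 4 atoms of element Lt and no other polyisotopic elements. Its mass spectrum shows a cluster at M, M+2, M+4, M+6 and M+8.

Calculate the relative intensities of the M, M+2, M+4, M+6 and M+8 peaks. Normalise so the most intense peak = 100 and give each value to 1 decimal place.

Expanding (0.7011 + 0.2989)^4:
P(M) = 0.7011^4 = 0.241613
P(M+2) = 4 × 0.7011^3 × 0.2989^1 = 0.412027
P(M+4) = 6 × 0.7011^2 × 0.2989^2 = 0.263489
P(M+6) = 4 × 0.7011^1 × 0.2989^3 = 0.074889
P(M+8) = 0.2989^4 = 0.007982
The M+2 peak is largest (0.412027); scaling to 100 gives 58.6 : 100.0 : 63.9 : 18.2 : 1.9.

58.6 : 100.0 : 63.9 : 18.2 : 1.9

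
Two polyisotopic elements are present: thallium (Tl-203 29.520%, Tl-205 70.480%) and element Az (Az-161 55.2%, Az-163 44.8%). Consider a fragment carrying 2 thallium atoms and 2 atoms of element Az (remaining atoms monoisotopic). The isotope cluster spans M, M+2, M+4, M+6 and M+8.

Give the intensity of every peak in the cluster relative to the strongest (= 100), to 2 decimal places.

Thallium pattern (n=2): 0.08714304 : 0.41611392 : 0.49674304
Element Az pattern (n=2): 0.304704 : 0.494592 : 0.200704
Convolve the two distributions (both contribute in 2-u steps):
  M: 0.08714304×0.304704 = 0.026553
  M+2: 0.08714304×0.494592 + 0.41611392×0.304704 = 0.169892
  M+4: 0.08714304×0.200704 + 0.41611392×0.494592 + 0.49674304×0.304704 = 0.374656
  M+6: 0.41611392×0.200704 + 0.49674304×0.494592 = 0.329201
  M+8: 0.49674304×0.200704 = 0.099698
Scale to base peak (0.374656) = 100: 7.09 : 45.35 : 100.00 : 87.87 : 26.61

7.09 : 45.35 : 100.00 : 87.87 : 26.61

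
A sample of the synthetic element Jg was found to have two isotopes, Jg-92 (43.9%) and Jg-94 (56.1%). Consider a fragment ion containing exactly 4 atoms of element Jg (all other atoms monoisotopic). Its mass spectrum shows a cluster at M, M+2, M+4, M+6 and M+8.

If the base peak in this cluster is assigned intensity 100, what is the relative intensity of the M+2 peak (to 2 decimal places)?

52.17

(0.439 + 0.561)^4 gives M 0.0371, M+2 0.1899, M+4 0.3639, M+6 0.3100, M+8 0.0990; the largest is M+4.
P(M+4) = C(4,2) × 0.439^2 × 0.561^2 = 6 × 0.192721 × 0.314721 = 0.363920 (base)
P(M+2) = C(4,1) × 0.439^3 × 0.561^1 = 4 × 0.08460452 × 0.5610 = 0.189853
Relative intensity = 0.189853 / 0.363920 × 100 = 52.17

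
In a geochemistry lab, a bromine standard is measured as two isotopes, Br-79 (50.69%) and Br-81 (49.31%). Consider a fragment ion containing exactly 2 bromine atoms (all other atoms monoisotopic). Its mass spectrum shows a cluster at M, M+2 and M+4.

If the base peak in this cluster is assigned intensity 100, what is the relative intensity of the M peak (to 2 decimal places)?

Binomial terms of (0.5069 + 0.4931)^2: M 0.2569, M+2 0.4999, M+4 0.2431 → M+2 is the base peak.
P(M+2) = C(2,1) × 0.5069^1 × 0.4931^1 = 2 × 0.5069 × 0.4931 = 0.499905 (base)
P(M) = C(2,0) × 0.5069^2 × 0.4931^0 = 1 × 0.25694761 × 1.0000 = 0.256948
Relative intensity = 0.256948 / 0.499905 × 100 = 51.40

51.40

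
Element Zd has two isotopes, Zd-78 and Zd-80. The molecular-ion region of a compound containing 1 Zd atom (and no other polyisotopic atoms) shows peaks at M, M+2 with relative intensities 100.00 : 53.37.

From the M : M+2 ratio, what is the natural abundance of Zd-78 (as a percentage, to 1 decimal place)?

65.2%

Write p for the Zd-78 fraction. I(M+2)/I(M) = [C(1,1)·p^0·(1−p)] / p^1 = 1·(1−p)/p = 53.37/100.00 = 0.5337
(1−p)/p = 0.5337/1 = 0.5337  ⇒  p = 1/(1 + 0.5337) = 0.6520
Zd-78: 65.2%, Zd-80: 34.8%.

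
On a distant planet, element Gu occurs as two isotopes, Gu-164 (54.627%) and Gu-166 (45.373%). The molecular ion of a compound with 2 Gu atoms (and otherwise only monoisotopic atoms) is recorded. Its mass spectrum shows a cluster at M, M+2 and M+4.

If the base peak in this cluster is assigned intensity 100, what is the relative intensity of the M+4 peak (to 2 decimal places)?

41.53

Term probabilities: M 0.2984, M+2 0.4957, M+4 0.2059. Base peak = M+2.
P(M+2) = C(2,1) × 0.54627^1 × 0.45373^1 = 2 × 0.54627 × 0.45373 = 0.495718 (base)
P(M+4) = C(2,2) × 0.54627^0 × 0.45373^2 = 1 × 1.0000 × 0.20587091 = 0.205871
Relative intensity = 0.205871 / 0.495718 × 100 = 41.53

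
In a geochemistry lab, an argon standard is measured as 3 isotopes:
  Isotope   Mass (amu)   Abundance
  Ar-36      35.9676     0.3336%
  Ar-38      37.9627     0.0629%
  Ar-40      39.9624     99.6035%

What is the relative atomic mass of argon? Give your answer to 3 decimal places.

Ar = Σ fᵢ·mᵢ = 0.003336 × 35.9676 + 0.000629 × 37.9627 + 0.996035 × 39.9624
= 0.11999 + 0.02388 + 39.80395 = 39.94782 amu

39.948 amu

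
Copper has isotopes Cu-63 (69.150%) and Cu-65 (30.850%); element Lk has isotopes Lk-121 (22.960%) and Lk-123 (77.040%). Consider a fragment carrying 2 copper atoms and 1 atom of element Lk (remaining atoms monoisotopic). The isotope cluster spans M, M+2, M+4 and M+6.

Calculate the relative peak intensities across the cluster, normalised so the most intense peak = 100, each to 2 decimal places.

Copper pattern (n=2): 0.47817225 : 0.4266555 : 0.09517225
Element Lk pattern (n=1): 0.2296 : 0.7704
Convolve the two distributions (both contribute in 2-u steps):
  M: 0.47817225×0.2296 = 0.109788
  M+2: 0.47817225×0.7704 + 0.4266555×0.2296 = 0.466344
  M+4: 0.4266555×0.7704 + 0.09517225×0.2296 = 0.350547
  M+6: 0.09517225×0.7704 = 0.073321
Scale to base peak (0.466344) = 100: 23.54 : 100.00 : 75.17 : 15.72

23.54 : 100.00 : 75.17 : 15.72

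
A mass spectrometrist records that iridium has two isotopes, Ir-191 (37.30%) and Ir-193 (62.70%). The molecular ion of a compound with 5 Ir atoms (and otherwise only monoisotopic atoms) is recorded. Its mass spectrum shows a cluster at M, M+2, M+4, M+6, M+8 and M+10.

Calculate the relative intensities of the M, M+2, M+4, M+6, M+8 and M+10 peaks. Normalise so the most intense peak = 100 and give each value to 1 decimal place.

Expanding (0.3730 + 0.6270)^5:
P(M) = 0.3730^5 = 0.007220
P(M+2) = 5 × 0.3730^4 × 0.6270^1 = 0.060684
P(M+4) = 10 × 0.3730^3 × 0.6270^2 = 0.204015
P(M+6) = 10 × 0.3730^2 × 0.6270^3 = 0.342942
P(M+8) = 5 × 0.3730^1 × 0.6270^4 = 0.288237
P(M+10) = 0.6270^5 = 0.096903
The M+6 peak is largest (0.342942); scaling to 100 gives 2.1 : 17.7 : 59.5 : 100.0 : 84.0 : 28.3.

2.1 : 17.7 : 59.5 : 100.0 : 84.0 : 28.3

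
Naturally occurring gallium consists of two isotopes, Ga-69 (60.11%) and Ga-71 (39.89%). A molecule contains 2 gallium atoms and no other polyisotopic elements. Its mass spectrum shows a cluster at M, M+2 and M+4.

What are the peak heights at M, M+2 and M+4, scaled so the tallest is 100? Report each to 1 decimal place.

Expanding (0.6011 + 0.3989)^2:
P(M) = 0.6011^2 = 0.361321
P(M+2) = 2 × 0.6011^1 × 0.3989^1 = 0.479558
P(M+4) = 0.3989^2 = 0.159121
The M+2 peak is largest (0.479558); scaling to 100 gives 75.3 : 100.0 : 33.2.

75.3 : 100.0 : 33.2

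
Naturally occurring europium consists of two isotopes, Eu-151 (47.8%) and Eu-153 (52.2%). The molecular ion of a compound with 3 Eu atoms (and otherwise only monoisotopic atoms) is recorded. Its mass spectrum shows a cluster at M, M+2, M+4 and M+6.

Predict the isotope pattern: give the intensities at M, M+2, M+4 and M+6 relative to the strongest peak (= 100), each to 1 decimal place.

28.0 : 91.6 : 100.0 : 36.4

The 3 Eu atoms are independent, so intensities follow the terms of (0.478 + 0.522)^3.
P(M) = 0.478^3 = 0.109215
P(M+2) = 3 × 0.478^2 × 0.522^1 = 0.357806
P(M+4) = 3 × 0.478^1 × 0.522^2 = 0.390742
P(M+6) = 0.522^3 = 0.142237
The M+4 peak is largest (0.390742); scaling to 100 gives 28.0 : 91.6 : 100.0 : 36.4.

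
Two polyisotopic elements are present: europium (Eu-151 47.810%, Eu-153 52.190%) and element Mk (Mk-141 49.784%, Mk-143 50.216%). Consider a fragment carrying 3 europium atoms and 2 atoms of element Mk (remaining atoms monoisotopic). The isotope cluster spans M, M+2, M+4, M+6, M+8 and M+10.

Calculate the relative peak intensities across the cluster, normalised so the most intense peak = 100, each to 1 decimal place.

Europium pattern (n=3): 0.10928391 : 0.3578871 : 0.39067407 : 0.14215492
Element Mk pattern (n=2): 0.24784467 : 0.49999067 : 0.25216467
Convolve the two distributions (both contribute in 2-u steps):
  M: 0.10928391×0.24784467 = 0.027085
  M+2: 0.10928391×0.49999067 + 0.3578871×0.24784467 = 0.143341
  M+4: 0.10928391×0.25216467 + 0.3578871×0.49999067 + 0.39067407×0.24784467 = 0.303324
  M+6: 0.3578871×0.25216467 + 0.39067407×0.49999067 + 0.14215492×0.24784467 = 0.320812
  M+8: 0.39067407×0.25216467 + 0.14215492×0.49999067 = 0.169590
  M+10: 0.14215492×0.25216467 = 0.035846
Scale to base peak (0.320812) = 100: 8.4 : 44.7 : 94.5 : 100.0 : 52.9 : 11.2

8.4 : 44.7 : 94.5 : 100.0 : 52.9 : 11.2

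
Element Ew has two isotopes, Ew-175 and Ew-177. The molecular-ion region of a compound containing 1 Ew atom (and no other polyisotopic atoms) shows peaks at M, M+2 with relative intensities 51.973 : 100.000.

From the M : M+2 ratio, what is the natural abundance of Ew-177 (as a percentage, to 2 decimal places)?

65.80%

If p is the fraction of Ew that is Ew-175, then I(M+2)/I(M) = [C(1,1)·p^0·(1−p)] / p^1 = 1·(1−p)/p = 100.000/51.973 = 1.9241
(1−p)/p = 1.9241/1 = 1.9241  ⇒  p = 1/(1 + 1.9241) = 0.3420
Ew-175: 34.20%, Ew-177: 65.80%.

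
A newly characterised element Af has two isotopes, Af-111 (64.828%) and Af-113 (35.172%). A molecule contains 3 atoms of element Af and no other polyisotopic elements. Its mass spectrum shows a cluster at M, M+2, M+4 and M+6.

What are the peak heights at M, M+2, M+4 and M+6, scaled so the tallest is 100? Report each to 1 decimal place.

61.4 : 100.0 : 54.3 : 9.8

The 3 Af atoms are independent, so intensities follow the terms of (0.64828 + 0.35172)^3.
P(M) = 0.64828^3 = 0.272451
P(M+2) = 3 × 0.64828^2 × 0.35172^1 = 0.443449
P(M+4) = 3 × 0.64828^1 × 0.35172^2 = 0.240590
P(M+6) = 0.35172^3 = 0.043510
The M+2 peak is largest (0.443449); scaling to 100 gives 61.4 : 100.0 : 54.3 : 9.8.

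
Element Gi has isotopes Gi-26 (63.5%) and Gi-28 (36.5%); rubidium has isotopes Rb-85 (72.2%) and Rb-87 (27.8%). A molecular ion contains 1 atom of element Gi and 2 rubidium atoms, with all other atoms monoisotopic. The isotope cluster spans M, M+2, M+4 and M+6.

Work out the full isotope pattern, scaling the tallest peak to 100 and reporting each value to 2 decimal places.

74.36 : 100.00 : 43.94 : 6.34

Element Gi pattern (n=1): 0.6350 : 0.3650
Rubidium pattern (n=2): 0.521284 : 0.401432 : 0.077284
Convolve the two distributions (both contribute in 2-u steps):
  M: 0.6350×0.521284 = 0.331015
  M+2: 0.6350×0.401432 + 0.3650×0.521284 = 0.445178
  M+4: 0.6350×0.077284 + 0.3650×0.401432 = 0.195598
  M+6: 0.3650×0.077284 = 0.028209
Scale to base peak (0.445178) = 100: 74.36 : 100.00 : 43.94 : 6.34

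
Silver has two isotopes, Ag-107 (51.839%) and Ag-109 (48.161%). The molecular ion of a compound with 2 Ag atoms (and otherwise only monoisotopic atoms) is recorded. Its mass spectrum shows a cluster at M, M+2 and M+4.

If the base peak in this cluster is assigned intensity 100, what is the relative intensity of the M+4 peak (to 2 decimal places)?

46.45

Binomial terms of (0.51839 + 0.48161)^2: M 0.2687, M+2 0.4993, M+4 0.2319 → M+2 is the base peak.
P(M+2) = C(2,1) × 0.51839^1 × 0.48161^1 = 2 × 0.51839 × 0.48161 = 0.499324 (base)
P(M+4) = C(2,2) × 0.51839^0 × 0.48161^2 = 1 × 1.0000 × 0.23194819 = 0.231948
Relative intensity = 0.231948 / 0.499324 × 100 = 46.45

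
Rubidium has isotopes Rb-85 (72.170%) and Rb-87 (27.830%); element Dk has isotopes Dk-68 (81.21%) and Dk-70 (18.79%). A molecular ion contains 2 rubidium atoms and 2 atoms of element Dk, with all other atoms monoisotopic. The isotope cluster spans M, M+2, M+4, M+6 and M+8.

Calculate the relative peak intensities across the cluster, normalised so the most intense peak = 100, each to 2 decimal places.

81.04 : 100.00 : 45.31 : 8.92 : 0.65

Rubidium pattern (n=2): 0.52085089 : 0.40169822 : 0.07745089
Element Dk pattern (n=2): 0.65950641 : 0.30518718 : 0.03530641
Convolve the two distributions (both contribute in 2-u steps):
  M: 0.52085089×0.65950641 = 0.343505
  M+2: 0.52085089×0.30518718 + 0.40169822×0.65950641 = 0.423880
  M+4: 0.52085089×0.03530641 + 0.40169822×0.30518718 + 0.07745089×0.65950641 = 0.192062
  M+6: 0.40169822×0.03530641 + 0.07745089×0.30518718 = 0.037820
  M+8: 0.07745089×0.03530641 = 0.002735
Scale to base peak (0.423880) = 100: 81.04 : 100.00 : 45.31 : 8.92 : 0.65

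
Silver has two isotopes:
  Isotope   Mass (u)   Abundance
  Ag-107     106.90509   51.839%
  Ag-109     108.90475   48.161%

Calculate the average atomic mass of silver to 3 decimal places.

107.868 u

The abundance-weighted mean is 0.51839 × 106.90509 + 0.48161 × 108.90475
= 55.418530 + 52.449617 = 107.868147 u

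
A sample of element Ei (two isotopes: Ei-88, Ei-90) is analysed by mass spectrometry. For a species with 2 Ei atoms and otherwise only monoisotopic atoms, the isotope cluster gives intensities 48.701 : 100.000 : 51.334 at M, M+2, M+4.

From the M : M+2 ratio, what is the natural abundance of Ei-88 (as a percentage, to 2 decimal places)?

49.34%

If p is the fraction of Ei that is Ei-88, then I(M+2)/I(M) = [C(2,1)·p^1·(1−p)] / p^2 = 2·(1−p)/p = 100.000/48.701 = 2.0533
(1−p)/p = 2.0533/2 = 1.0267  ⇒  p = 1/(1 + 1.0267) = 0.4934
Ei-88: 49.34%, Ei-90: 50.66%.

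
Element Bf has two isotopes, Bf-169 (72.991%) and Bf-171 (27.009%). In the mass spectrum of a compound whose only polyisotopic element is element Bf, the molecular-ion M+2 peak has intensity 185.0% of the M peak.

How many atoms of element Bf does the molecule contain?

5

The M+2/M ratio from n Bf atoms is n · q/p = n · 0.27009/0.72991.
n = 1.850 × 0.72991/0.27009 = 5.00 ≈ 5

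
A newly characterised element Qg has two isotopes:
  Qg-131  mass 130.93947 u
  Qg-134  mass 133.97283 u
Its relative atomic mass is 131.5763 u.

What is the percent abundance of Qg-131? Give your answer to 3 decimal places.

Writing the weighted mean with unknown fraction x of Qg-131:
130.93947·x + 133.97283·(1 − x) = 131.5763
(130.93947 − 133.97283)·x = 131.5763 − 133.97283
x = -2.39653 / -3.03336 = 0.79006 → 79.006% Qg-131, 20.994% Qg-134.

79.006%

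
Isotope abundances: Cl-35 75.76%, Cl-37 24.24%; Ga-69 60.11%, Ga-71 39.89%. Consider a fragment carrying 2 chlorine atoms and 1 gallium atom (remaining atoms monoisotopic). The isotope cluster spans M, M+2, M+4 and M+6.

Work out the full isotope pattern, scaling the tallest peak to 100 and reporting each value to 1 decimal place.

Chlorine pattern (n=2): 0.57395776 : 0.36728448 : 0.05875776
Gallium pattern (n=1): 0.6011 : 0.3989
Convolve the two distributions (both contribute in 2-u steps):
  M: 0.57395776×0.6011 = 0.345006
  M+2: 0.57395776×0.3989 + 0.36728448×0.6011 = 0.449726
  M+4: 0.36728448×0.3989 + 0.05875776×0.6011 = 0.181829
  M+6: 0.05875776×0.3989 = 0.023438
Scale to base peak (0.449726) = 100: 76.7 : 100.0 : 40.4 : 5.2

76.7 : 100.0 : 40.4 : 5.2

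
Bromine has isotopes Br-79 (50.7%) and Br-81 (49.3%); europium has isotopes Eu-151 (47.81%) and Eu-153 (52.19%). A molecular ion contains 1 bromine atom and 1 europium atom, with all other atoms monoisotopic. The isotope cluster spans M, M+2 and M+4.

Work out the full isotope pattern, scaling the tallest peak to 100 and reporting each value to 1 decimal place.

Bromine pattern (n=1): 0.5070 : 0.4930
Europium pattern (n=1): 0.4781 : 0.5219
Convolve the two distributions (both contribute in 2-u steps):
  M: 0.5070×0.4781 = 0.242397
  M+2: 0.5070×0.5219 + 0.4930×0.4781 = 0.500307
  M+4: 0.4930×0.5219 = 0.257297
Scale to base peak (0.500307) = 100: 48.4 : 100.0 : 51.4

48.4 : 100.0 : 51.4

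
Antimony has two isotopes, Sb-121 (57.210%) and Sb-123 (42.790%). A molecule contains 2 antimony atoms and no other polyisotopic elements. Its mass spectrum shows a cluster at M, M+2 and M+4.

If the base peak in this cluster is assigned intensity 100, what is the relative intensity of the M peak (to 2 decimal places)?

66.85

(0.57210 + 0.42790)^2 gives M 0.3273, M+2 0.4896, M+4 0.1831; the largest is M+2.
P(M+2) = C(2,1) × 0.57210^1 × 0.42790^1 = 2 × 0.5721 × 0.4279 = 0.489603 (base)
P(M) = C(2,0) × 0.57210^2 × 0.42790^0 = 1 × 0.32729841 × 1.0000 = 0.327298
Relative intensity = 0.327298 / 0.489603 × 100 = 66.85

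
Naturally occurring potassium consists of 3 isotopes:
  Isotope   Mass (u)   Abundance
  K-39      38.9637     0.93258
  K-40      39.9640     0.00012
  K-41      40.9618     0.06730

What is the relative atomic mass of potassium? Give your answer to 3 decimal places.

Average mass = Σ (abundance × isotope mass) = 0.93258 × 38.9637 + 0.00012 × 39.9640 + 0.06730 × 40.9618
= 36.33677 + 0.00480 + 2.75673 = 39.09830 u

39.098 u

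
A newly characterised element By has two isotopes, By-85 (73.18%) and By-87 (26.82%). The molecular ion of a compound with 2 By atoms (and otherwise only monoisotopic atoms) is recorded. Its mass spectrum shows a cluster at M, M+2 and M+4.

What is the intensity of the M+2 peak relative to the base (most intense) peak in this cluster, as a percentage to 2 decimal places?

73.30%

Binomial terms of (0.7318 + 0.2682)^2: M 0.5355, M+2 0.3925, M+4 0.0719 → M is the base peak.
P(M) = C(2,0) × 0.7318^2 × 0.2682^0 = 1 × 0.53553124 × 1.0000 = 0.535531 (base)
P(M+2) = C(2,1) × 0.7318^1 × 0.2682^1 = 2 × 0.7318 × 0.2682 = 0.392538
Relative intensity = 0.392538 / 0.535531 × 100 = 73.30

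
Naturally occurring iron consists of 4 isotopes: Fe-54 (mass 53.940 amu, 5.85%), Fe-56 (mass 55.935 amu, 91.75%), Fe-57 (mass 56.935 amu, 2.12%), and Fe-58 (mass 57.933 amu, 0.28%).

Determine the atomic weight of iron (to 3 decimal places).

Average mass = Σ (abundance × isotope mass) = 0.0585 × 53.940 + 0.9175 × 55.935 + 0.0212 × 56.935 + 0.0028 × 57.933
= 3.1555 + 51.3204 + 1.2070 + 0.1622 = 55.8451 amu

55.845 amu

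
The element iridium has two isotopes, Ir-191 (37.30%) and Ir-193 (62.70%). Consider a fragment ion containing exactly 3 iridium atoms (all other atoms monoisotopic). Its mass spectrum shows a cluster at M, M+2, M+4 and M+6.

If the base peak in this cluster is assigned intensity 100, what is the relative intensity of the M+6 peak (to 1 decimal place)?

56.0

(0.3730 + 0.6270)^3 gives M 0.0519, M+2 0.2617, M+4 0.4399, M+6 0.2465; the largest is M+4.
P(M+4) = C(3,2) × 0.3730^1 × 0.6270^2 = 3 × 0.3730 × 0.393129 = 0.439911 (base)
P(M+6) = C(3,3) × 0.3730^0 × 0.6270^3 = 1 × 1.0000 × 0.24649188 = 0.246492
Relative intensity = 0.246492 / 0.439911 × 100 = 56.0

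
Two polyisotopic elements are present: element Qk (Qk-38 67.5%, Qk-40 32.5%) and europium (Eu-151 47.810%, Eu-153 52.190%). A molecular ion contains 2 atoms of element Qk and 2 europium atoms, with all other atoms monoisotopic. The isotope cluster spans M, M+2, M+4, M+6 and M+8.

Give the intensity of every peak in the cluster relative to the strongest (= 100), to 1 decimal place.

28.4 : 89.2 : 100.0 : 46.9 : 7.8

Element Qk pattern (n=2): 0.455625 : 0.43875 : 0.105625
Europium pattern (n=2): 0.22857961 : 0.49904078 : 0.27237961
Convolve the two distributions (both contribute in 2-u steps):
  M: 0.455625×0.22857961 = 0.104147
  M+2: 0.455625×0.49904078 + 0.43875×0.22857961 = 0.327665
  M+4: 0.455625×0.27237961 + 0.43875×0.49904078 + 0.105625×0.22857961 = 0.367201
  M+6: 0.43875×0.27237961 + 0.105625×0.49904078 = 0.172218
  M+8: 0.105625×0.27237961 = 0.028770
Scale to base peak (0.367201) = 100: 28.4 : 89.2 : 100.0 : 46.9 : 7.8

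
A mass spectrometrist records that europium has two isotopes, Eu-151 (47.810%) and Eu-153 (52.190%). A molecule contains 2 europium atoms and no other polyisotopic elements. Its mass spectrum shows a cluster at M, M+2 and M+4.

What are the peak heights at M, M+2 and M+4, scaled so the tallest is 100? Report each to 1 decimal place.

The 2 Eu atoms are independent, so intensities follow the terms of (0.47810 + 0.52190)^2.
P(M) = 0.47810^2 = 0.228580
P(M+2) = 2 × 0.47810^1 × 0.52190^1 = 0.499041
P(M+4) = 0.52190^2 = 0.272380
The M+2 peak is largest (0.499041); scaling to 100 gives 45.8 : 100.0 : 54.6.

45.8 : 100.0 : 54.6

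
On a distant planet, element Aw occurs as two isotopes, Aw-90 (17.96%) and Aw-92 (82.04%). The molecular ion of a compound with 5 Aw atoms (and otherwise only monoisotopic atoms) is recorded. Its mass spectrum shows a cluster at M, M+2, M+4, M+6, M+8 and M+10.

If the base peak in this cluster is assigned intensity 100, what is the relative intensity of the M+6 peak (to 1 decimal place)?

43.8

Term probabilities: M 0.0002, M+2 0.0043, M+4 0.0390, M+6 0.1781, M+8 0.4068, M+10 0.3716. Base peak = M+8.
P(M+8) = C(5,4) × 0.1796^1 × 0.8204^4 = 5 × 0.1796 × 0.45300459 = 0.406798 (base)
P(M+6) = C(5,3) × 0.1796^2 × 0.8204^3 = 10 × 0.03225616 × 0.55217527 = 0.178111
Relative intensity = 0.178111 / 0.406798 × 100 = 43.8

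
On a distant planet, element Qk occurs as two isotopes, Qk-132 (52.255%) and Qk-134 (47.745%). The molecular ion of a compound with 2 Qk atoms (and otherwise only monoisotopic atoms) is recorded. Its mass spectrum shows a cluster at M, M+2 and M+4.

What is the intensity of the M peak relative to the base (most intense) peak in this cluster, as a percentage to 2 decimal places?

54.72%

Term probabilities: M 0.2731, M+2 0.4990, M+4 0.2280. Base peak = M+2.
P(M+2) = C(2,1) × 0.52255^1 × 0.47745^1 = 2 × 0.52255 × 0.47745 = 0.498983 (base)
P(M) = C(2,0) × 0.52255^2 × 0.47745^0 = 1 × 0.2730585 × 1.0000 = 0.273059
Relative intensity = 0.273059 / 0.498983 × 100 = 54.72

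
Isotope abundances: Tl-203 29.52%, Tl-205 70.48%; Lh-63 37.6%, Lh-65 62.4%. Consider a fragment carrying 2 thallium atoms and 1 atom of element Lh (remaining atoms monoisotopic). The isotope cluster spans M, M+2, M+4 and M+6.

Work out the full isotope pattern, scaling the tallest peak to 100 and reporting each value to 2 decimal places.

7.34 : 47.23 : 100.00 : 69.43

Thallium pattern (n=2): 0.08714304 : 0.41611392 : 0.49674304
Element Lh pattern (n=1): 0.3760 : 0.6240
Convolve the two distributions (both contribute in 2-u steps):
  M: 0.08714304×0.3760 = 0.032766
  M+2: 0.08714304×0.6240 + 0.41611392×0.3760 = 0.210836
  M+4: 0.41611392×0.6240 + 0.49674304×0.3760 = 0.446430
  M+6: 0.49674304×0.6240 = 0.309968
Scale to base peak (0.446430) = 100: 7.34 : 47.23 : 100.00 : 69.43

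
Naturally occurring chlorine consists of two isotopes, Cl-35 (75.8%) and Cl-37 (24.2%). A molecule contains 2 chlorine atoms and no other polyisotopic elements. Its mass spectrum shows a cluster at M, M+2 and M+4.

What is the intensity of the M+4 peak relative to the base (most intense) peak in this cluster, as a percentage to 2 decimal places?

Term probabilities: M 0.5746, M+2 0.3669, M+4 0.0586. Base peak = M.
P(M) = C(2,0) × 0.758^2 × 0.242^0 = 1 × 0.574564 × 1.0000 = 0.574564 (base)
P(M+4) = C(2,2) × 0.758^0 × 0.242^2 = 1 × 1.0000 × 0.058564 = 0.058564
Relative intensity = 0.058564 / 0.574564 × 100 = 10.19

10.19%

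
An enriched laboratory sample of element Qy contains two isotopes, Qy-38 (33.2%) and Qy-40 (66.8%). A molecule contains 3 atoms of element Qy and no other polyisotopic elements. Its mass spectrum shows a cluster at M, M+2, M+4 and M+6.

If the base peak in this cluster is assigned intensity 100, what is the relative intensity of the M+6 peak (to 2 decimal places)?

Binomial terms of (0.332 + 0.668)^3: M 0.0366, M+2 0.2209, M+4 0.4444, M+6 0.2981 → M+4 is the base peak.
P(M+4) = C(3,2) × 0.332^1 × 0.668^2 = 3 × 0.3320 × 0.446224 = 0.444439 (base)
P(M+6) = C(3,3) × 0.332^0 × 0.668^3 = 1 × 1.0000 × 0.29807763 = 0.298078
Relative intensity = 0.298078 / 0.444439 × 100 = 67.07

67.07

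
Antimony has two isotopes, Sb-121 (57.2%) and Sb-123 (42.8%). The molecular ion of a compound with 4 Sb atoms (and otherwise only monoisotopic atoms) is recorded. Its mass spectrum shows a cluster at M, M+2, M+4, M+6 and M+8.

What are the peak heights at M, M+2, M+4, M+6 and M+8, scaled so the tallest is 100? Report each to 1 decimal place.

The 4 Sb atoms are independent, so intensities follow the terms of (0.572 + 0.428)^4.
P(M) = 0.572^4 = 0.107049
P(M+2) = 4 × 0.572^3 × 0.428^1 = 0.320400
P(M+4) = 6 × 0.572^2 × 0.428^2 = 0.359609
P(M+6) = 4 × 0.572^1 × 0.428^3 = 0.179385
P(M+8) = 0.428^4 = 0.033556
The M+4 peak is largest (0.359609); scaling to 100 gives 29.8 : 89.1 : 100.0 : 49.9 : 9.3.

29.8 : 89.1 : 100.0 : 49.9 : 9.3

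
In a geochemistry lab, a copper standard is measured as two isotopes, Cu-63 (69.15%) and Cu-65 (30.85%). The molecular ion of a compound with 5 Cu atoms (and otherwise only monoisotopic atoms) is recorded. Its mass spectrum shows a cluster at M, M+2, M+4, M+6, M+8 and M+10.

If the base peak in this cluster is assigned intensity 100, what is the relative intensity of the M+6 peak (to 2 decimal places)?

Term probabilities: M 0.1581, M+2 0.3527, M+4 0.3147, M+6 0.1404, M+8 0.0313, M+10 0.0028. Base peak = M+2.
P(M+2) = C(5,1) × 0.6915^4 × 0.3085^1 = 5 × 0.2286487 × 0.3085 = 0.352691 (base)
P(M+6) = C(5,3) × 0.6915^2 × 0.3085^3 = 10 × 0.47817225 × 0.02936064 = 0.140394
Relative intensity = 0.140394 / 0.352691 × 100 = 39.81

39.81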